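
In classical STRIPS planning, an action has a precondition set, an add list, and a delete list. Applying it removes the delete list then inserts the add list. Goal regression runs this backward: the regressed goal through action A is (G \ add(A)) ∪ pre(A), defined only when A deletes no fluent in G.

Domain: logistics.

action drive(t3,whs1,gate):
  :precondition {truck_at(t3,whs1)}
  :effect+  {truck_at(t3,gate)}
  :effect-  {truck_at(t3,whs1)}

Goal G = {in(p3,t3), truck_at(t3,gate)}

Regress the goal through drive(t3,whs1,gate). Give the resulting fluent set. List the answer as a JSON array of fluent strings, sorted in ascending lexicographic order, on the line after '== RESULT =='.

Regress:
  G ∩ del = {}  (empty — regression defined)
  G \ add = {in(p3,t3), truck_at(t3,gate)} \ {truck_at(t3,gate)} = {in(p3,t3)}
  ∪ pre   = {in(p3,t3)} ∪ {truck_at(t3,whs1)}
          = {in(p3,t3), truck_at(t3,whs1)}

== RESULT ==
["in(p3,t3)", "truck_at(t3,whs1)"]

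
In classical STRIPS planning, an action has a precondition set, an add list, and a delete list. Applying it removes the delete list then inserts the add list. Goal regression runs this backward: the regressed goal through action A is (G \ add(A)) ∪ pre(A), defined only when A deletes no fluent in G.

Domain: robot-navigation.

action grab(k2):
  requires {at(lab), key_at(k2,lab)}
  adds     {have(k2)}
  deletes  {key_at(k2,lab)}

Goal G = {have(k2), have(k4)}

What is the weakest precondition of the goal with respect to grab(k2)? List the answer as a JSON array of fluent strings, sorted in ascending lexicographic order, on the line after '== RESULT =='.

Regress:
  G ∩ del = {}  (empty — regression defined)
  G \ add = {have(k2), have(k4)} \ {have(k2)} = {have(k4)}
  ∪ pre   = {have(k4)} ∪ {at(lab), key_at(k2,lab)}
          = {at(lab), have(k4), key_at(k2,lab)}

== RESULT ==
["at(lab)", "have(k4)", "key_at(k2,lab)"]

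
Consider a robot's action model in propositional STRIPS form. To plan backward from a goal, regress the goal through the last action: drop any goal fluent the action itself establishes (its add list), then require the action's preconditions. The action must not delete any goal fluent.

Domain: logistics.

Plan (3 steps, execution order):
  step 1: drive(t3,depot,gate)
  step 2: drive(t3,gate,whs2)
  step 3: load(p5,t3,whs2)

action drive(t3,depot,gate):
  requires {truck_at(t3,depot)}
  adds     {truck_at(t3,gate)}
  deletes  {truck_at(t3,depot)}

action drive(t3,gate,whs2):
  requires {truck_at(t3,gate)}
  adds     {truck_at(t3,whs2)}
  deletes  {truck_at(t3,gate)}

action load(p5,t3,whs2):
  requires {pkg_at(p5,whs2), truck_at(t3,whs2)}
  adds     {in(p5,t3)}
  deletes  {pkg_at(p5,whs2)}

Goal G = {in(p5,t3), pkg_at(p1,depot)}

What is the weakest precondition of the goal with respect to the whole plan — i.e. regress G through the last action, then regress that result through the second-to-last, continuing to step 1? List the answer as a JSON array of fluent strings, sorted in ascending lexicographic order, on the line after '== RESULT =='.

Work backward from the goal:
  through step 3 (load(p5,t3,whs2)): drop {in(p5,t3)}, keep {pkg_at(p1,depot)}, require {pkg_at(p5,whs2), truck_at(t3,whs2)}
    → {pkg_at(p1,depot), pkg_at(p5,whs2), truck_at(t3,whs2)}
  through step 2 (drive(t3,gate,whs2)): drop {truck_at(t3,whs2)}, keep {pkg_at(p1,depot), pkg_at(p5,whs2)}, require {truck_at(t3,gate)}
    → {pkg_at(p1,depot), pkg_at(p5,whs2), truck_at(t3,gate)}
  through step 1 (drive(t3,depot,gate)): drop {truck_at(t3,gate)}, keep {pkg_at(p1,depot), pkg_at(p5,whs2)}, require {truck_at(t3,depot)}
    → {pkg_at(p1,depot), pkg_at(p5,whs2), truck_at(t3,depot)}

== RESULT ==
["pkg_at(p1,depot)", "pkg_at(p5,whs2)", "truck_at(t3,depot)"]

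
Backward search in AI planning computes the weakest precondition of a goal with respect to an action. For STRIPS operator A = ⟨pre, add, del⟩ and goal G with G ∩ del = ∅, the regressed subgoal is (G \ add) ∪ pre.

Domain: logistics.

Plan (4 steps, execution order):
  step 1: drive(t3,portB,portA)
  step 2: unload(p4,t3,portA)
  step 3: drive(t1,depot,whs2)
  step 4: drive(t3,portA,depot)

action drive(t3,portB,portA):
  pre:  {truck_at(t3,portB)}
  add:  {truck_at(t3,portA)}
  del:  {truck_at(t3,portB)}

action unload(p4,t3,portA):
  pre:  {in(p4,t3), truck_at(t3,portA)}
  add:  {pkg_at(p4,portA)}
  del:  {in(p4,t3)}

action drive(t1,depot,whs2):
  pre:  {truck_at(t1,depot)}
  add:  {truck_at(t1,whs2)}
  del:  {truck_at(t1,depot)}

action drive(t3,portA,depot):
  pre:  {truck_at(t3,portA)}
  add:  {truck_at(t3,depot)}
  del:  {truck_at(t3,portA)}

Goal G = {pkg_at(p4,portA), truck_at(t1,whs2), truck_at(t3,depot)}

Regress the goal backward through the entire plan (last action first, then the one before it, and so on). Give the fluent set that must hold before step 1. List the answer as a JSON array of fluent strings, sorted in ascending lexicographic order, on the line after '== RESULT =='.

Work backward from the goal:
  through step 4 (drive(t3,portA,depot)): drop {truck_at(t3,depot)}, keep {pkg_at(p4,portA), truck_at(t1,whs2)}, require {truck_at(t3,portA)}
    → {pkg_at(p4,portA), truck_at(t1,whs2), truck_at(t3,portA)}
  through step 3 (drive(t1,depot,whs2)): drop {truck_at(t1,whs2)}, keep {pkg_at(p4,portA), truck_at(t3,portA)}, require {truck_at(t1,depot)}
    → {pkg_at(p4,portA), truck_at(t1,depot), truck_at(t3,portA)}
  through step 2 (unload(p4,t3,portA)): drop {pkg_at(p4,portA)}, keep {truck_at(t1,depot), truck_at(t3,portA)}, require {in(p4,t3), truck_at(t3,portA)}
    → {in(p4,t3), truck_at(t1,depot), truck_at(t3,portA)}
  through step 1 (drive(t3,portB,portA)): drop {truck_at(t3,portA)}, keep {in(p4,t3), truck_at(t1,depot)}, require {truck_at(t3,portB)}
    → {in(p4,t3), truck_at(t1,depot), truck_at(t3,portB)}

== RESULT ==
["in(p4,t3)", "truck_at(t1,depot)", "truck_at(t3,portB)"]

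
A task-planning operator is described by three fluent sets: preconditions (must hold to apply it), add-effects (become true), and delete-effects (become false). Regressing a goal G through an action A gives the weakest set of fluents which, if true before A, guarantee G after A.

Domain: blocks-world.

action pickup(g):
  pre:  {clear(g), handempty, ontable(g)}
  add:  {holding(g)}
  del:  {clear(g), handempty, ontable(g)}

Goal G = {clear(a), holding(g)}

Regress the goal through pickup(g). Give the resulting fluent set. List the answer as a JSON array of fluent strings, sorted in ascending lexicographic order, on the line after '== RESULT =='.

Compute (G \ add) ∪ pre:
  G ∩ del = {}  (empty — regression defined)
  G \ add = {clear(a), holding(g)} \ {holding(g)} = {clear(a)}
  ∪ pre   = {clear(a)} ∪ {clear(g), handempty, ontable(g)}
          = {clear(a), clear(g), handempty, ontable(g)}

== RESULT ==
["clear(a)", "clear(g)", "handempty", "ontable(g)"]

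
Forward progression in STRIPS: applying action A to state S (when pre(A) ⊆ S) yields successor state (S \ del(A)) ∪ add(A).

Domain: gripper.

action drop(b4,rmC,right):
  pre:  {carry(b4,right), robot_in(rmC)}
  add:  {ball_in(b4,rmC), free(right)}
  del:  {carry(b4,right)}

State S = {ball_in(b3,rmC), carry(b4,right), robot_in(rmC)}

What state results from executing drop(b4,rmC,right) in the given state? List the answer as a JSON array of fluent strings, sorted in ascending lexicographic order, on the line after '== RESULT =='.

Compute (S \ del) ∪ add:
  pre ⊆ S: {carry(b4,right), robot_in(rmC)} ⊆ S  — applicable
  S \ del = {ball_in(b3,rmC), robot_in(rmC)}
  ∪ add   = {ball_in(b3,rmC), ball_in(b4,rmC), free(right), robot_in(rmC)}

== RESULT ==
["ball_in(b3,rmC)", "ball_in(b4,rmC)", "free(right)", "robot_in(rmC)"]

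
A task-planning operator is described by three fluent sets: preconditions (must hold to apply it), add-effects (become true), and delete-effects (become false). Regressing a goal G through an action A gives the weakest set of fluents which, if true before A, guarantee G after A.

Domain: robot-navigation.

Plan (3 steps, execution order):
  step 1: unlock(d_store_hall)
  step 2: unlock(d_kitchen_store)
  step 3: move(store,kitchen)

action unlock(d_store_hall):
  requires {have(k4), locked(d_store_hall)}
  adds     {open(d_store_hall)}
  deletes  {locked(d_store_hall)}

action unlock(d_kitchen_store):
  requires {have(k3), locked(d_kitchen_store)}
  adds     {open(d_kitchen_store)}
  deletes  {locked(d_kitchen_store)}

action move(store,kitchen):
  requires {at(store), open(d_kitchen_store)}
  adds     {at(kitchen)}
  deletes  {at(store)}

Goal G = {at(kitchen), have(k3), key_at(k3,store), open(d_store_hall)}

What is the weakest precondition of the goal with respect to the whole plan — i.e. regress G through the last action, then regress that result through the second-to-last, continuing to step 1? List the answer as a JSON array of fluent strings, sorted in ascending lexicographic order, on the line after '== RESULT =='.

Work backward from the goal:
  through step 3 (move(store,kitchen)): drop {at(kitchen)}, keep {have(k3), key_at(k3,store), open(d_store_hall)}, require {at(store), open(d_kitchen_store)}
    → {at(store), have(k3), key_at(k3,store), open(d_kitchen_store), open(d_store_hall)}
  through step 2 (unlock(d_kitchen_store)): drop {open(d_kitchen_store)}, keep {at(store), have(k3), key_at(k3,store), open(d_store_hall)}, require {have(k3), locked(d_kitchen_store)}
    → {at(store), have(k3), key_at(k3,store), locked(d_kitchen_store), open(d_store_hall)}
  through step 1 (unlock(d_store_hall)): drop {open(d_store_hall)}, keep {at(store), have(k3), key_at(k3,store), locked(d_kitchen_store)}, require {have(k4), locked(d_store_hall)}
    → {at(store), have(k3), have(k4), key_at(k3,store), locked(d_kitchen_store), locked(d_store_hall)}

== RESULT ==
["at(store)", "have(k3)", "have(k4)", "key_at(k3,store)", "locked(d_kitchen_store)", "locked(d_store_hall)"]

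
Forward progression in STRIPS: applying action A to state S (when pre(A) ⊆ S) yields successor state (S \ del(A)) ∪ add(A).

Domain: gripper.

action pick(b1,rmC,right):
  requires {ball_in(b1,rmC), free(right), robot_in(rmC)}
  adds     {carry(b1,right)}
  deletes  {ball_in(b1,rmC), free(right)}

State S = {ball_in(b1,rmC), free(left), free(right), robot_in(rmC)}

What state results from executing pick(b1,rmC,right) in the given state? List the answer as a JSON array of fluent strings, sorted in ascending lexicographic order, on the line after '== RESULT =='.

Compute (S \ del) ∪ add:
  pre ⊆ S: {ball_in(b1,rmC), free(right), robot_in(rmC)} ⊆ S  — applicable
  S \ del = {free(left), robot_in(rmC)}
  ∪ add   = {carry(b1,right), free(left), robot_in(rmC)}

== RESULT ==
["carry(b1,right)", "free(left)", "robot_in(rmC)"]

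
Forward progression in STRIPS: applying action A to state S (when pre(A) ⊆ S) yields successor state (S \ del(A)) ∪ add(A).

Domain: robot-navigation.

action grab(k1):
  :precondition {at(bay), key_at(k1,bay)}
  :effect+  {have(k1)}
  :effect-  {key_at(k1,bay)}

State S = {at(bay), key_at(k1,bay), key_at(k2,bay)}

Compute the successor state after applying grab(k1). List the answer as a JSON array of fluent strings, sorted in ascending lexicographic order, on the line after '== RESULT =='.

Progress:
  pre ⊆ S: {at(bay), key_at(k1,bay)} ⊆ S  — applicable
  S \ del = {at(bay), key_at(k2,bay)}
  ∪ add   = {at(bay), have(k1), key_at(k2,bay)}

== RESULT ==
["at(bay)", "have(k1)", "key_at(k2,bay)"]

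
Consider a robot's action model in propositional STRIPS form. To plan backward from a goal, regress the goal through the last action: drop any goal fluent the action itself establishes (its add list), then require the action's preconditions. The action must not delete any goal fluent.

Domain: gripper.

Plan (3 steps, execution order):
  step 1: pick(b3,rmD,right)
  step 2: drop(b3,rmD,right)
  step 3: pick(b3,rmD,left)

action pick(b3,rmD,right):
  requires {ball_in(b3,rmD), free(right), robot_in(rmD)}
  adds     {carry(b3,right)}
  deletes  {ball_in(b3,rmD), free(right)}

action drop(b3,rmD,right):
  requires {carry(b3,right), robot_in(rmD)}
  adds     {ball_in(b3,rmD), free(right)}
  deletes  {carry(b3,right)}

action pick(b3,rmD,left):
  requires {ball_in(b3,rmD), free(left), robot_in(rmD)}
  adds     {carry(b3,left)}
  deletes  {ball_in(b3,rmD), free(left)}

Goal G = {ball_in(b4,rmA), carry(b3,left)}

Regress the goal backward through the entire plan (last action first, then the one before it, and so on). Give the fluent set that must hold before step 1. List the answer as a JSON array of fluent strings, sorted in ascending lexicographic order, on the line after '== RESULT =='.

Work backward from the goal:
  through step 3 (pick(b3,rmD,left)): drop {carry(b3,left)}, keep {ball_in(b4,rmA)}, require {ball_in(b3,rmD), free(left), robot_in(rmD)}
    → {ball_in(b3,rmD), ball_in(b4,rmA), free(left), robot_in(rmD)}
  through step 2 (drop(b3,rmD,right)): drop {ball_in(b3,rmD)}, keep {ball_in(b4,rmA), free(left), robot_in(rmD)}, require {carry(b3,right), robot_in(rmD)}
    → {ball_in(b4,rmA), carry(b3,right), free(left), robot_in(rmD)}
  through step 1 (pick(b3,rmD,right)): drop {carry(b3,right)}, keep {ball_in(b4,rmA), free(left), robot_in(rmD)}, require {ball_in(b3,rmD), free(right), robot_in(rmD)}
    → {ball_in(b3,rmD), ball_in(b4,rmA), free(left), free(right), robot_in(rmD)}

== RESULT ==
["ball_in(b3,rmD)", "ball_in(b4,rmA)", "free(left)", "free(right)", "robot_in(rmD)"]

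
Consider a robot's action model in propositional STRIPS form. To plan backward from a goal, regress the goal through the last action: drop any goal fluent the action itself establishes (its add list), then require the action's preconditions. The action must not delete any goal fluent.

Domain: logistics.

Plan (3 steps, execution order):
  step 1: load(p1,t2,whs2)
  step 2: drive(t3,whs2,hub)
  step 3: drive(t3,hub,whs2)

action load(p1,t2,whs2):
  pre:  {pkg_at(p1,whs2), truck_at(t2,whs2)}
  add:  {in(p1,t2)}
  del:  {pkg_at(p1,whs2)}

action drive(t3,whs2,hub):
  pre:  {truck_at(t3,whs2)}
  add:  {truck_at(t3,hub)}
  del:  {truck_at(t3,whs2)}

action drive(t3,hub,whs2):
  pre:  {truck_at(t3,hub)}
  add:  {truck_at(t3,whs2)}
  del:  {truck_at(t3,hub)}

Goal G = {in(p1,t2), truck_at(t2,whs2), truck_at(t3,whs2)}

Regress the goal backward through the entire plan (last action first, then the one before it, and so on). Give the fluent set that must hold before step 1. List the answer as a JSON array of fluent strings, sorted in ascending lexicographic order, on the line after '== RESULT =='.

Regress step by step:
  through step 3 (drive(t3,hub,whs2)): drop {truck_at(t3,whs2)}, keep {in(p1,t2), truck_at(t2,whs2)}, require {truck_at(t3,hub)}
    → {in(p1,t2), truck_at(t2,whs2), truck_at(t3,hub)}
  through step 2 (drive(t3,whs2,hub)): drop {truck_at(t3,hub)}, keep {in(p1,t2), truck_at(t2,whs2)}, require {truck_at(t3,whs2)}
    → {in(p1,t2), truck_at(t2,whs2), truck_at(t3,whs2)}
  through step 1 (load(p1,t2,whs2)): drop {in(p1,t2)}, keep {truck_at(t2,whs2), truck_at(t3,whs2)}, require {pkg_at(p1,whs2), truck_at(t2,whs2)}
    → {pkg_at(p1,whs2), truck_at(t2,whs2), truck_at(t3,whs2)}

== RESULT ==
["pkg_at(p1,whs2)", "truck_at(t2,whs2)", "truck_at(t3,whs2)"]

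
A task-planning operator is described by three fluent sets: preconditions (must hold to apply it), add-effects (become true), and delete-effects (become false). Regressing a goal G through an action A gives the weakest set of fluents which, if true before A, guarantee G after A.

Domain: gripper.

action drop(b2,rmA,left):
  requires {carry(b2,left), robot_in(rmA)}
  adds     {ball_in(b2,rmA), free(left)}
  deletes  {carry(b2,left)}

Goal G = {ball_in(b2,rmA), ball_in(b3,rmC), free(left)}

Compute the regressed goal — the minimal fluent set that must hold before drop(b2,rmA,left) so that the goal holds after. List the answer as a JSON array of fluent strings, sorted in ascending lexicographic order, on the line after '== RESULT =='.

Compute (G \ add) ∪ pre:
  G ∩ del = {}  (empty — regression defined)
  G \ add = {ball_in(b2,rmA), ball_in(b3,rmC), free(left)} \ {ball_in(b2,rmA), free(left)} = {ball_in(b3,rmC)}
  ∪ pre   = {ball_in(b3,rmC)} ∪ {carry(b2,left), robot_in(rmA)}
          = {ball_in(b3,rmC), carry(b2,left), robot_in(rmA)}

== RESULT ==
["ball_in(b3,rmC)", "carry(b2,left)", "robot_in(rmA)"]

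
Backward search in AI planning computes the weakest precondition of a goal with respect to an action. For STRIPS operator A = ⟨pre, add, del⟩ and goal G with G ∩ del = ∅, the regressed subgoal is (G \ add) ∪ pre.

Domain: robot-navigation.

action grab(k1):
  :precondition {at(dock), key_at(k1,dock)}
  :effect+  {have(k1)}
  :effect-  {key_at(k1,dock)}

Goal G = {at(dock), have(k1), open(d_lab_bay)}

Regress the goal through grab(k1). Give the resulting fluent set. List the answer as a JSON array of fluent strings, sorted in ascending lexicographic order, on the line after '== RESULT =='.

Compute (G \ add) ∪ pre:
  G ∩ del = {}  (empty — regression defined)
  G \ add = {at(dock), have(k1), open(d_lab_bay)} \ {have(k1)} = {at(dock), open(d_lab_bay)}
  ∪ pre   = {at(dock), open(d_lab_bay)} ∪ {at(dock), key_at(k1,dock)}
          = {at(dock), key_at(k1,dock), open(d_lab_bay)}

== RESULT ==
["at(dock)", "key_at(k1,dock)", "open(d_lab_bay)"]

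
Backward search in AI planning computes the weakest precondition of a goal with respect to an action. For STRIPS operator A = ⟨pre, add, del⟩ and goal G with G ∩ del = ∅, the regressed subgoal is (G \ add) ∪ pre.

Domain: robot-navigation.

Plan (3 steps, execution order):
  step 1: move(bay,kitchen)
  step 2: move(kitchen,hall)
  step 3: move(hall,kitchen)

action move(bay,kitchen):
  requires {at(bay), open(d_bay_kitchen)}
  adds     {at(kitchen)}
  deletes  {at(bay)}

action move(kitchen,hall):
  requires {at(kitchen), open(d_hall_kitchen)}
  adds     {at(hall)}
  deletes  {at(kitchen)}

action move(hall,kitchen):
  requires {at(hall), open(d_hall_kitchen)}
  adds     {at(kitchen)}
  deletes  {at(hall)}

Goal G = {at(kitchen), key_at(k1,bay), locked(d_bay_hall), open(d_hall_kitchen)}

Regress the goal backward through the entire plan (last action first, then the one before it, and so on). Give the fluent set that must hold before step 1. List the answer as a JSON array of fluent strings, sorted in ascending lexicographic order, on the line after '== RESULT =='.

Work backward from the goal:
  through step 3 (move(hall,kitchen)): drop {at(kitchen)}, keep {key_at(k1,bay), locked(d_bay_hall), open(d_hall_kitchen)}, require {at(hall), open(d_hall_kitchen)}
    → {at(hall), key_at(k1,bay), locked(d_bay_hall), open(d_hall_kitchen)}
  through step 2 (move(kitchen,hall)): drop {at(hall)}, keep {key_at(k1,bay), locked(d_bay_hall), open(d_hall_kitchen)}, require {at(kitchen), open(d_hall_kitchen)}
    → {at(kitchen), key_at(k1,bay), locked(d_bay_hall), open(d_hall_kitchen)}
  through step 1 (move(bay,kitchen)): drop {at(kitchen)}, keep {key_at(k1,bay), locked(d_bay_hall), open(d_hall_kitchen)}, require {at(bay), open(d_bay_kitchen)}
    → {at(bay), key_at(k1,bay), locked(d_bay_hall), open(d_bay_kitchen), open(d_hall_kitchen)}

== RESULT ==
["at(bay)", "key_at(k1,bay)", "locked(d_bay_hall)", "open(d_bay_kitchen)", "open(d_hall_kitchen)"]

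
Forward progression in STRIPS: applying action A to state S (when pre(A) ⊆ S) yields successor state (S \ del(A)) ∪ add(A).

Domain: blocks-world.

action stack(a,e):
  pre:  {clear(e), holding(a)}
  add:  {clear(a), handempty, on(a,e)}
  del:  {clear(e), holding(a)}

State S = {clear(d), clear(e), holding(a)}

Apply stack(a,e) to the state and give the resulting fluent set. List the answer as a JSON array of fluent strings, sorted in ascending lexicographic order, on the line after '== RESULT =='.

Compute (S \ del) ∪ add:
  pre ⊆ S: {clear(e), holding(a)} ⊆ S  — applicable
  S \ del = {clear(d)}
  ∪ add   = {clear(a), clear(d), handempty, on(a,e)}

== RESULT ==
["clear(a)", "clear(d)", "handempty", "on(a,e)"]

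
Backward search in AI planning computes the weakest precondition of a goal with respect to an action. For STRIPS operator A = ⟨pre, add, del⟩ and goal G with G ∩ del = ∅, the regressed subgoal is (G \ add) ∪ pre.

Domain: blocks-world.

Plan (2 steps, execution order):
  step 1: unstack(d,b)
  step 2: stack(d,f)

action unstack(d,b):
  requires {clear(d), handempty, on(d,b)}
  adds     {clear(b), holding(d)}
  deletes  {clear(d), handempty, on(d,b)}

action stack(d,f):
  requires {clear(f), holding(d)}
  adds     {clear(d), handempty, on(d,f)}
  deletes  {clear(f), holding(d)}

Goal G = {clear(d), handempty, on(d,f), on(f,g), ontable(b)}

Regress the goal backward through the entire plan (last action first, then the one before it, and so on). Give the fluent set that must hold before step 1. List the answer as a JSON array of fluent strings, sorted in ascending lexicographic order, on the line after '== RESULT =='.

Work backward from the goal:
  through step 2 (stack(d,f)): drop {clear(d), handempty, on(d,f)}, keep {on(f,g), ontable(b)}, require {clear(f), holding(d)}
    → {clear(f), holding(d), on(f,g), ontable(b)}
  through step 1 (unstack(d,b)): drop {holding(d)}, keep {clear(f), on(f,g), ontable(b)}, require {clear(d), handempty, on(d,b)}
    → {clear(d), clear(f), handempty, on(d,b), on(f,g), ontable(b)}

== RESULT ==
["clear(d)", "clear(f)", "handempty", "on(d,b)", "on(f,g)", "ontable(b)"]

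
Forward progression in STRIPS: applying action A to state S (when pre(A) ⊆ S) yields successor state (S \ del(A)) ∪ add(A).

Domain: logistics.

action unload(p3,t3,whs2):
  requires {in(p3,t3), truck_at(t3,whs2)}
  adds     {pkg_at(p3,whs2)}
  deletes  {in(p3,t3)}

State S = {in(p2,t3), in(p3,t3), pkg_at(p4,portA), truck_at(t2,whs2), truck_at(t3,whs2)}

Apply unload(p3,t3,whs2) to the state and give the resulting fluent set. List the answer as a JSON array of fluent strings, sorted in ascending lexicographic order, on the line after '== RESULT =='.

Progress:
  pre ⊆ S: {in(p3,t3), truck_at(t3,whs2)} ⊆ S  — applicable
  S \ del = {in(p2,t3), pkg_at(p4,portA), truck_at(t2,whs2), truck_at(t3,whs2)}
  ∪ add   = {in(p2,t3), pkg_at(p3,whs2), pkg_at(p4,portA), truck_at(t2,whs2), truck_at(t3,whs2)}

== RESULT ==
["in(p2,t3)", "pkg_at(p3,whs2)", "pkg_at(p4,portA)", "truck_at(t2,whs2)", "truck_at(t3,whs2)"]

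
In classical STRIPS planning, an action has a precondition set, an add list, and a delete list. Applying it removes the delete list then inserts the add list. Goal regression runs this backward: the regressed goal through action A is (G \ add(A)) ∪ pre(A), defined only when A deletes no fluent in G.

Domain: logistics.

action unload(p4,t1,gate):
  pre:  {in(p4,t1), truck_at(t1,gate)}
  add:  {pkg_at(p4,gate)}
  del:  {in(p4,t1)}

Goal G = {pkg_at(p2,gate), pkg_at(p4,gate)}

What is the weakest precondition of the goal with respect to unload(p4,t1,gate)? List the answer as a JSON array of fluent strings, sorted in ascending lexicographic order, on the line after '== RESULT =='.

Compute (G \ add) ∪ pre:
  G ∩ del = {}  (empty — regression defined)
  G \ add = {pkg_at(p2,gate), pkg_at(p4,gate)} \ {pkg_at(p4,gate)} = {pkg_at(p2,gate)}
  ∪ pre   = {pkg_at(p2,gate)} ∪ {in(p4,t1), truck_at(t1,gate)}
          = {in(p4,t1), pkg_at(p2,gate), truck_at(t1,gate)}

== RESULT ==
["in(p4,t1)", "pkg_at(p2,gate)", "truck_at(t1,gate)"]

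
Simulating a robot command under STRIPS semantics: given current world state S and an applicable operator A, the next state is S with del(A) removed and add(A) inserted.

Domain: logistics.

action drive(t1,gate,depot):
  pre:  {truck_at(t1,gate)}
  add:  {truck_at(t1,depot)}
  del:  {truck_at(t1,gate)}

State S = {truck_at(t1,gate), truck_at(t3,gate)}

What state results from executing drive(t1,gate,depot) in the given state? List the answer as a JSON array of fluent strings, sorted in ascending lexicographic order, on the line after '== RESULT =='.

Progress:
  pre ⊆ S: {truck_at(t1,gate)} ⊆ S  — applicable
  S \ del = {truck_at(t3,gate)}
  ∪ add   = {truck_at(t1,depot), truck_at(t3,gate)}

== RESULT ==
["truck_at(t1,depot)", "truck_at(t3,gate)"]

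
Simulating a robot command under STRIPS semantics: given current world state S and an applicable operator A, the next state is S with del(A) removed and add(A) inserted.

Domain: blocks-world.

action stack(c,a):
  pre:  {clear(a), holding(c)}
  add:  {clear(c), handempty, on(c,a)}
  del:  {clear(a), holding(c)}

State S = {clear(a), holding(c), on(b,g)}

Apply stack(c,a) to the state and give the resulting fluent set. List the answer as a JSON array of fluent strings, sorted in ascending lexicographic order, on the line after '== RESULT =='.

Compute (S \ del) ∪ add:
  pre ⊆ S: {clear(a), holding(c)} ⊆ S  — applicable
  S \ del = {on(b,g)}
  ∪ add   = {clear(c), handempty, on(b,g), on(c,a)}

== RESULT ==
["clear(c)", "handempty", "on(b,g)", "on(c,a)"]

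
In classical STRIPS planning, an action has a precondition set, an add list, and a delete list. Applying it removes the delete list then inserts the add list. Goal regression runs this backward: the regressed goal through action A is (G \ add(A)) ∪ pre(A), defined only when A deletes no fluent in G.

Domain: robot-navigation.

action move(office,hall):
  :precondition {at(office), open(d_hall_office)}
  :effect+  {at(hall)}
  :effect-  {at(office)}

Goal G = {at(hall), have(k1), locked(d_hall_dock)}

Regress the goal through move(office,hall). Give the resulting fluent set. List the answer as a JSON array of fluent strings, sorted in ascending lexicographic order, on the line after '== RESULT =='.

Compute (G \ add) ∪ pre:
  G ∩ del = {}  (empty — regression defined)
  G \ add = {at(hall), have(k1), locked(d_hall_dock)} \ {at(hall)} = {have(k1), locked(d_hall_dock)}
  ∪ pre   = {have(k1), locked(d_hall_dock)} ∪ {at(office), open(d_hall_office)}
          = {at(office), have(k1), locked(d_hall_dock), open(d_hall_office)}

== RESULT ==
["at(office)", "have(k1)", "locked(d_hall_dock)", "open(d_hall_office)"]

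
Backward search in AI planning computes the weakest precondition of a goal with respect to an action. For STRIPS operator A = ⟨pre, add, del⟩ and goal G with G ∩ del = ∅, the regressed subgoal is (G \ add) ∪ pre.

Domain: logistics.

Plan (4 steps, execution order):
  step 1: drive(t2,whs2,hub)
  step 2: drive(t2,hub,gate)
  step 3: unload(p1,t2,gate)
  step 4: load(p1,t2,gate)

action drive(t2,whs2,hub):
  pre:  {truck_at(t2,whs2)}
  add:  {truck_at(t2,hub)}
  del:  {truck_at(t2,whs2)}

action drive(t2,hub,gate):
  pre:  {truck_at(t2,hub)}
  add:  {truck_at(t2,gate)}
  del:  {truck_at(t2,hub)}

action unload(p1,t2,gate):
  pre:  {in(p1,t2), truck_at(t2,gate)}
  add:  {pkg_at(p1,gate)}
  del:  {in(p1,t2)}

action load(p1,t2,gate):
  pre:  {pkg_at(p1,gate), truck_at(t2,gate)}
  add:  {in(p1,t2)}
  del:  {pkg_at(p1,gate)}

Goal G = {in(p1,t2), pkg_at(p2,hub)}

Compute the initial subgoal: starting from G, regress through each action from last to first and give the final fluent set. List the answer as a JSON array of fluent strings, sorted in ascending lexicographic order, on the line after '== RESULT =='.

Work backward from the goal:
  through step 4 (load(p1,t2,gate)): drop {in(p1,t2)}, keep {pkg_at(p2,hub)}, require {pkg_at(p1,gate), truck_at(t2,gate)}
    → {pkg_at(p1,gate), pkg_at(p2,hub), truck_at(t2,gate)}
  through step 3 (unload(p1,t2,gate)): drop {pkg_at(p1,gate)}, keep {pkg_at(p2,hub), truck_at(t2,gate)}, require {in(p1,t2), truck_at(t2,gate)}
    → {in(p1,t2), pkg_at(p2,hub), truck_at(t2,gate)}
  through step 2 (drive(t2,hub,gate)): drop {truck_at(t2,gate)}, keep {in(p1,t2), pkg_at(p2,hub)}, require {truck_at(t2,hub)}
    → {in(p1,t2), pkg_at(p2,hub), truck_at(t2,hub)}
  through step 1 (drive(t2,whs2,hub)): drop {truck_at(t2,hub)}, keep {in(p1,t2), pkg_at(p2,hub)}, require {truck_at(t2,whs2)}
    → {in(p1,t2), pkg_at(p2,hub), truck_at(t2,whs2)}

== RESULT ==
["in(p1,t2)", "pkg_at(p2,hub)", "truck_at(t2,whs2)"]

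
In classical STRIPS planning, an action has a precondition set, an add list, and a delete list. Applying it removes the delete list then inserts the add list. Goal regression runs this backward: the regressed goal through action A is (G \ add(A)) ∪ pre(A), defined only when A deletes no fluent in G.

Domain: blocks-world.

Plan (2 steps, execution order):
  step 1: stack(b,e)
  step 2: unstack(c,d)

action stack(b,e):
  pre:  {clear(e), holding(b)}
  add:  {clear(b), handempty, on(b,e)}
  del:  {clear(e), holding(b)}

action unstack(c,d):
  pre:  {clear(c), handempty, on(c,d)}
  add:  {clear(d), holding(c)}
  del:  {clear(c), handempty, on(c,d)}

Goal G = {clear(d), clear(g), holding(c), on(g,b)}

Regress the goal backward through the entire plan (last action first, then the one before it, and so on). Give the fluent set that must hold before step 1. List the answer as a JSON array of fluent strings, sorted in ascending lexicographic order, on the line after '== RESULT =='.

Work backward from the goal:
  through step 2 (unstack(c,d)): drop {clear(d), holding(c)}, keep {clear(g), on(g,b)}, require {clear(c), handempty, on(c,d)}
    → {clear(c), clear(g), handempty, on(c,d), on(g,b)}
  through step 1 (stack(b,e)): drop {handempty}, keep {clear(c), clear(g), on(c,d), on(g,b)}, require {clear(e), holding(b)}
    → {clear(c), clear(e), clear(g), holding(b), on(c,d), on(g,b)}

== RESULT ==
["clear(c)", "clear(e)", "clear(g)", "holding(b)", "on(c,d)", "on(g,b)"]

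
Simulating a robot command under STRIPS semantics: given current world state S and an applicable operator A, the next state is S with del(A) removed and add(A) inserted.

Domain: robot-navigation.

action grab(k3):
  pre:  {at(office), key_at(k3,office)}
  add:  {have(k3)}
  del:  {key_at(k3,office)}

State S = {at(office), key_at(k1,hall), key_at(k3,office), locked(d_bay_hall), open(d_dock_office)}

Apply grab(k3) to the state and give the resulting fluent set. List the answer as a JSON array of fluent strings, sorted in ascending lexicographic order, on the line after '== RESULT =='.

Progress:
  pre ⊆ S: {at(office), key_at(k3,office)} ⊆ S  — applicable
  S \ del = {at(office), key_at(k1,hall), locked(d_bay_hall), open(d_dock_office)}
  ∪ add   = {at(office), have(k3), key_at(k1,hall), locked(d_bay_hall), open(d_dock_office)}

== RESULT ==
["at(office)", "have(k3)", "key_at(k1,hall)", "locked(d_bay_hall)", "open(d_dock_office)"]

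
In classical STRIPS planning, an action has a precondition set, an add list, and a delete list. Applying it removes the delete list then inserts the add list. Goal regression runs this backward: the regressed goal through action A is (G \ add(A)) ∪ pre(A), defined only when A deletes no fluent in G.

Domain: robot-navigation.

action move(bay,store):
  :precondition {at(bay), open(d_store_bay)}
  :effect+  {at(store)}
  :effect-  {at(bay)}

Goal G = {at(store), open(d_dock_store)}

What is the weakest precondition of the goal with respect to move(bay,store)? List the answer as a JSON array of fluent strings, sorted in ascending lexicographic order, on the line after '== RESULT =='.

Regress:
  G ∩ del = {}  (empty — regression defined)
  G \ add = {at(store), open(d_dock_store)} \ {at(store)} = {open(d_dock_store)}
  ∪ pre   = {open(d_dock_store)} ∪ {at(bay), open(d_store_bay)}
          = {at(bay), open(d_dock_store), open(d_store_bay)}

== RESULT ==
["at(bay)", "open(d_dock_store)", "open(d_store_bay)"]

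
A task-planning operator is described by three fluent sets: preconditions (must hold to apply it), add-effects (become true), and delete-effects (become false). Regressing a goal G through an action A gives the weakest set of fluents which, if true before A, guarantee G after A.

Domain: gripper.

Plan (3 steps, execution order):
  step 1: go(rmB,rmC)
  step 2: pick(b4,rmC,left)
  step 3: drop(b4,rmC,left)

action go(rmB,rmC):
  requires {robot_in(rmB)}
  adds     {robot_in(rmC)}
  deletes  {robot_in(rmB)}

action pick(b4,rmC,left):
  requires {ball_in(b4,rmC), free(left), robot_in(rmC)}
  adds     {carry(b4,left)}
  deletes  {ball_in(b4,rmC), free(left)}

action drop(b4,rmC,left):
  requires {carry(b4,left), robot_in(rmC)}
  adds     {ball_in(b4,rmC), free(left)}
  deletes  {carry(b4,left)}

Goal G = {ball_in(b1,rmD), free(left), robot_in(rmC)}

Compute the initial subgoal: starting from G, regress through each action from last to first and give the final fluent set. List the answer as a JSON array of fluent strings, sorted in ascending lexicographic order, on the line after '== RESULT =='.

Work backward from the goal:
  through step 3 (drop(b4,rmC,left)): drop {free(left)}, keep {ball_in(b1,rmD), robot_in(rmC)}, require {carry(b4,left), robot_in(rmC)}
    → {ball_in(b1,rmD), carry(b4,left), robot_in(rmC)}
  through step 2 (pick(b4,rmC,left)): drop {carry(b4,left)}, keep {ball_in(b1,rmD), robot_in(rmC)}, require {ball_in(b4,rmC), free(left), robot_in(rmC)}
    → {ball_in(b1,rmD), ball_in(b4,rmC), free(left), robot_in(rmC)}
  through step 1 (go(rmB,rmC)): drop {robot_in(rmC)}, keep {ball_in(b1,rmD), ball_in(b4,rmC), free(left)}, require {robot_in(rmB)}
    → {ball_in(b1,rmD), ball_in(b4,rmC), free(left), robot_in(rmB)}

== RESULT ==
["ball_in(b1,rmD)", "ball_in(b4,rmC)", "free(left)", "robot_in(rmB)"]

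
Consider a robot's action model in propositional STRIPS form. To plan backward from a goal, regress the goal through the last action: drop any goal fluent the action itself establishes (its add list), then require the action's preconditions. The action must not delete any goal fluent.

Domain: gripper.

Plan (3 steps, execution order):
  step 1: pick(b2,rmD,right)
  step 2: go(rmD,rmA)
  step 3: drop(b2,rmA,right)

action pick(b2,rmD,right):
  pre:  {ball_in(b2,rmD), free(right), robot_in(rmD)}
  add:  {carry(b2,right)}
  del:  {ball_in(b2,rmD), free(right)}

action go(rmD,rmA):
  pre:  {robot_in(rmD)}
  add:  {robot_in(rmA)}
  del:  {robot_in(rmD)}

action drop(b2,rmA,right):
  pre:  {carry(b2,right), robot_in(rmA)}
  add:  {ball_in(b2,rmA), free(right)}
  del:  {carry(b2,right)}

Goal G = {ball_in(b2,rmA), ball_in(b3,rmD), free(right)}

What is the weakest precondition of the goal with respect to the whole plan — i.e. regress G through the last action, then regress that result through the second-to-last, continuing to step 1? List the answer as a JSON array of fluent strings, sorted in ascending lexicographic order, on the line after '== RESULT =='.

Regress step by step:
  through step 3 (drop(b2,rmA,right)): drop {ball_in(b2,rmA), free(right)}, keep {ball_in(b3,rmD)}, require {carry(b2,right), robot_in(rmA)}
    → {ball_in(b3,rmD), carry(b2,right), robot_in(rmA)}
  through step 2 (go(rmD,rmA)): drop {robot_in(rmA)}, keep {ball_in(b3,rmD), carry(b2,right)}, require {robot_in(rmD)}
    → {ball_in(b3,rmD), carry(b2,right), robot_in(rmD)}
  through step 1 (pick(b2,rmD,right)): drop {carry(b2,right)}, keep {ball_in(b3,rmD), robot_in(rmD)}, require {ball_in(b2,rmD), free(right), robot_in(rmD)}
    → {ball_in(b2,rmD), ball_in(b3,rmD), free(right), robot_in(rmD)}

== RESULT ==
["ball_in(b2,rmD)", "ball_in(b3,rmD)", "free(right)", "robot_in(rmD)"]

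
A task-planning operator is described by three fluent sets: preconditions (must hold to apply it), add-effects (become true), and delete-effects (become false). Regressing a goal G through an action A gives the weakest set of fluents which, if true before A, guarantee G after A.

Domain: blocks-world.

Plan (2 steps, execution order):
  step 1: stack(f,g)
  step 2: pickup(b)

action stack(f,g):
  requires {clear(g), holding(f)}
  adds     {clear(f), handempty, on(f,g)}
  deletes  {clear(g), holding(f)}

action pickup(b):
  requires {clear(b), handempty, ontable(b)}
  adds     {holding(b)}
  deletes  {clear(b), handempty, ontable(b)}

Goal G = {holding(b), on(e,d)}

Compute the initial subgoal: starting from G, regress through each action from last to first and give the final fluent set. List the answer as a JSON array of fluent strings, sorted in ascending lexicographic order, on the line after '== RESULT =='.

Work backward from the goal:
  through step 2 (pickup(b)): drop {holding(b)}, keep {on(e,d)}, require {clear(b), handempty, ontable(b)}
    → {clear(b), handempty, on(e,d), ontable(b)}
  through step 1 (stack(f,g)): drop {handempty}, keep {clear(b), on(e,d), ontable(b)}, require {clear(g), holding(f)}
    → {clear(b), clear(g), holding(f), on(e,d), ontable(b)}

== RESULT ==
["clear(b)", "clear(g)", "holding(f)", "on(e,d)", "ontable(b)"]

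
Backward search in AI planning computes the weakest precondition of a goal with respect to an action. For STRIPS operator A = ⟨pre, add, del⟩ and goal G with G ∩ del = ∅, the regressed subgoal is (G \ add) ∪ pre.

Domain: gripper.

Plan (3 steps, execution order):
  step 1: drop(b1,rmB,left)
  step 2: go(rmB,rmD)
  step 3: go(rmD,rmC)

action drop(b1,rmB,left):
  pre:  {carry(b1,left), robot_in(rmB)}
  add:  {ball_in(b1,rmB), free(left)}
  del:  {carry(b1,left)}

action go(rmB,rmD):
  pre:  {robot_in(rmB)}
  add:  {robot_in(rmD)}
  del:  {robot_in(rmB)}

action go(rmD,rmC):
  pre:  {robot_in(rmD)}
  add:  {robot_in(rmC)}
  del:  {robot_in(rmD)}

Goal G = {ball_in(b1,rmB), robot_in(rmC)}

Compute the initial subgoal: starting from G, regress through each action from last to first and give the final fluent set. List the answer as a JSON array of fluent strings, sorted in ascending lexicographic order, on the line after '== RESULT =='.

Regress step by step:
  through step 3 (go(rmD,rmC)): drop {robot_in(rmC)}, keep {ball_in(b1,rmB)}, require {robot_in(rmD)}
    → {ball_in(b1,rmB), robot_in(rmD)}
  through step 2 (go(rmB,rmD)): drop {robot_in(rmD)}, keep {ball_in(b1,rmB)}, require {robot_in(rmB)}
    → {ball_in(b1,rmB), robot_in(rmB)}
  through step 1 (drop(b1,rmB,left)): drop {ball_in(b1,rmB)}, keep {robot_in(rmB)}, require {carry(b1,left), robot_in(rmB)}
    → {carry(b1,left), robot_in(rmB)}

== RESULT ==
["carry(b1,left)", "robot_in(rmB)"]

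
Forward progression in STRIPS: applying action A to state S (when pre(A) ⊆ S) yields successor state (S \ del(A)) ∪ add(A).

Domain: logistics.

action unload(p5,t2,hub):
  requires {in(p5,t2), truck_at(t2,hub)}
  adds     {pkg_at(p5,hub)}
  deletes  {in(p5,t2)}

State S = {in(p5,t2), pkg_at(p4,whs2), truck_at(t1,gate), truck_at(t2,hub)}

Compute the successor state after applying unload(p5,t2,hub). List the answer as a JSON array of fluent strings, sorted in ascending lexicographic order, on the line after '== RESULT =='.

Compute (S \ del) ∪ add:
  pre ⊆ S: {in(p5,t2), truck_at(t2,hub)} ⊆ S  — applicable
  S \ del = {pkg_at(p4,whs2), truck_at(t1,gate), truck_at(t2,hub)}
  ∪ add   = {pkg_at(p4,whs2), pkg_at(p5,hub), truck_at(t1,gate), truck_at(t2,hub)}

== RESULT ==
["pkg_at(p4,whs2)", "pkg_at(p5,hub)", "truck_at(t1,gate)", "truck_at(t2,hub)"]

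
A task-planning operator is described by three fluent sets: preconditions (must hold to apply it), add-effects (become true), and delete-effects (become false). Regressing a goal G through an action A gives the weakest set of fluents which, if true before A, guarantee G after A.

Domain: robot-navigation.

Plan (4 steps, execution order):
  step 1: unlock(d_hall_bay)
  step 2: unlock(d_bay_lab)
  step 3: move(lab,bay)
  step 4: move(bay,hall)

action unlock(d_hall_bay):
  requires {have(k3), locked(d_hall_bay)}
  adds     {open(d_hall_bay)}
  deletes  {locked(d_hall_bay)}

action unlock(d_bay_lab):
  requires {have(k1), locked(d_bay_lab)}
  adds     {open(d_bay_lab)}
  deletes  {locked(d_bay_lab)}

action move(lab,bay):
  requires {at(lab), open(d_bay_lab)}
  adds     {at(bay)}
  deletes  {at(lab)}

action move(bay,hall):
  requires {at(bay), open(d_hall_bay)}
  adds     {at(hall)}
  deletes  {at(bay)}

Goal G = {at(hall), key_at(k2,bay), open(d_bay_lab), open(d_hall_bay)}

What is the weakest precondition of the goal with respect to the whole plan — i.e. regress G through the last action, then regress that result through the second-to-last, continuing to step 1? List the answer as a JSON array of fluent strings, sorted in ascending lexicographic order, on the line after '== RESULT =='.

Regress step by step:
  through step 4 (move(bay,hall)): drop {at(hall)}, keep {key_at(k2,bay), open(d_bay_lab), open(d_hall_bay)}, require {at(bay), open(d_hall_bay)}
    → {at(bay), key_at(k2,bay), open(d_bay_lab), open(d_hall_bay)}
  through step 3 (move(lab,bay)): drop {at(bay)}, keep {key_at(k2,bay), open(d_bay_lab), open(d_hall_bay)}, require {at(lab), open(d_bay_lab)}
    → {at(lab), key_at(k2,bay), open(d_bay_lab), open(d_hall_bay)}
  through step 2 (unlock(d_bay_lab)): drop {open(d_bay_lab)}, keep {at(lab), key_at(k2,bay), open(d_hall_bay)}, require {have(k1), locked(d_bay_lab)}
    → {at(lab), have(k1), key_at(k2,bay), locked(d_bay_lab), open(d_hall_bay)}
  through step 1 (unlock(d_hall_bay)): drop {open(d_hall_bay)}, keep {at(lab), have(k1), key_at(k2,bay), locked(d_bay_lab)}, require {have(k3), locked(d_hall_bay)}
    → {at(lab), have(k1), have(k3), key_at(k2,bay), locked(d_bay_lab), locked(d_hall_bay)}

== RESULT ==
["at(lab)", "have(k1)", "have(k3)", "key_at(k2,bay)", "locked(d_bay_lab)", "locked(d_hall_bay)"]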